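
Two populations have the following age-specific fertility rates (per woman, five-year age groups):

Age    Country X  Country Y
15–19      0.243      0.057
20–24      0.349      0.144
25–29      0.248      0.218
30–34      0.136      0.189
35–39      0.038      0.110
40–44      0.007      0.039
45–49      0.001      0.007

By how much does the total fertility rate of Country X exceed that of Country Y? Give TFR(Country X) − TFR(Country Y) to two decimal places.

Country X:
  Sum of ASFRs = 0.243 + 0.349 + 0.248 + 0.136 + 0.038 + 0.007 + 0.001 = 1.022
  TFR = 5 × 1.022 = 5.11
Country Y:
  Sum of ASFRs = 0.057 + 0.144 + 0.218 + 0.189 + 0.110 + 0.039 + 0.007 = 0.764
  TFR = 5 × 0.764 = 3.82
Difference = 5.11 − 3.82 = 1.29

1.29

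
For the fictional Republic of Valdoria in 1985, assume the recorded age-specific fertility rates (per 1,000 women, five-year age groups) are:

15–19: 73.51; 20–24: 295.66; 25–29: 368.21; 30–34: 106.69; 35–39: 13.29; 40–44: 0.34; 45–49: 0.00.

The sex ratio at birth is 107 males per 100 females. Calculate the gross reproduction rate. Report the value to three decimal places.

Proportion female at birth = 100 / (100 + 107) = 0.48309.
Sum of ASFRs = 73.51 + 295.66 + 368.21 + 106.69 + 13.29 + 0.34 + 0.00 = 857.70
TFR = 5 × 857.70 / 1000 = 4.2885
GRR = 0.48309 × 4.2885 = 2.07173

2.072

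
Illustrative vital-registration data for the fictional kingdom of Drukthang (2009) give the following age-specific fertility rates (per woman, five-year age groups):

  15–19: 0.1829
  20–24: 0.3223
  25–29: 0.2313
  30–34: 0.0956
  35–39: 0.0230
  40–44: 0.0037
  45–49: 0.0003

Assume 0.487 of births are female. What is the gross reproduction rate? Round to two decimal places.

2.09

Proportion female at birth = 0.487.
Sum of ASFRs = 0.1829 + 0.3223 + 0.2313 + 0.0956 + 0.0230 + 0.0037 + 0.0003 = 0.8591
TFR = 5 × 0.8591 = 4.2955
GRR = 0.487 × 4.2955 = 2.09191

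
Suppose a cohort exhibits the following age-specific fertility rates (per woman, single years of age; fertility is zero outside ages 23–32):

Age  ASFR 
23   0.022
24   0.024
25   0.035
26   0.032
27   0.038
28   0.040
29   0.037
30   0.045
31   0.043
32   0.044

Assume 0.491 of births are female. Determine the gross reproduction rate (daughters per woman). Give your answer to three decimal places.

Proportion female at birth = 0.491.
Sum of ASFRs = 0.022 + 0.024 + 0.035 + 0.032 + 0.038 + 0.040 + 0.037 + 0.045 + 0.043 + 0.044 = 0.360
TFR = 0.36
GRR = 0.491 × 0.36 = 0.17676

0.177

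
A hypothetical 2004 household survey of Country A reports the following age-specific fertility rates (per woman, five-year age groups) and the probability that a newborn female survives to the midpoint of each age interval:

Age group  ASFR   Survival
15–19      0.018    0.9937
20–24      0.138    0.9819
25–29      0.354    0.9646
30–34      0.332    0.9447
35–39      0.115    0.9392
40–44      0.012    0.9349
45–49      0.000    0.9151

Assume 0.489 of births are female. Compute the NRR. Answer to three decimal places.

Proportion female at birth = 0.489.
Per-age-group product (5 × ASFR × survival probability):
  15–19: 5 × 0.018 × 0.9937 = 0.08943
  20–24: 5 × 0.138 × 0.9819 = 0.67751
  25–29: 5 × 0.354 × 0.9646 = 1.70734
  30–34: 5 × 0.332 × 0.9447 = 1.56820
  35–39: 5 × 0.115 × 0.9392 = 0.54004
  40–44: 5 × 0.012 × 0.9349 = 0.05609
  45–49: 5 × 0.000 × 0.9151 = 0.00000
Sum = 4.63861
NRR = 0.489 × 4.63861 = 2.26828
NRR > 1, so each generation more than replaces itself.

2.268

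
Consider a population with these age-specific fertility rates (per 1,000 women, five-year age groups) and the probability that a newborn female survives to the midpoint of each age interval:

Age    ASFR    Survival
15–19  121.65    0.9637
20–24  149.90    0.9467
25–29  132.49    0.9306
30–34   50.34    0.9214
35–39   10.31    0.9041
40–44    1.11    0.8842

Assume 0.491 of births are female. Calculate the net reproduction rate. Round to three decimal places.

1.078

Proportion female at birth = 0.491.
Per-age-group product (5 × ASFR × survival probability):
  15–19: 5 × 121.65/1000 × 0.9637 = 0.58617
  20–24: 5 × 149.90/1000 × 0.9467 = 0.70955
  25–29: 5 × 132.49/1000 × 0.9306 = 0.61648
  30–34: 5 × 50.34/1000 × 0.9214 = 0.23192
  35–39: 5 × 10.31/1000 × 0.9041 = 0.04661
  40–44: 5 × 1.11/1000 × 0.8842 = 0.00491
Sum = 2.19564
NRR = 0.491 × 2.19564 = 1.07806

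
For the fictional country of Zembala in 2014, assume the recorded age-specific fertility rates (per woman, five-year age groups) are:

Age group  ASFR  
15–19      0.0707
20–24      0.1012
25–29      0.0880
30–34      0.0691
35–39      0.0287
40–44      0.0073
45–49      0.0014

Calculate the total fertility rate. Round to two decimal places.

Sum of ASFRs = 0.0707 + 0.1012 + 0.0880 + 0.0691 + 0.0287 + 0.0073 + 0.0014 = 0.3664
TFR = 5 × 0.3664 = 1.832

1.83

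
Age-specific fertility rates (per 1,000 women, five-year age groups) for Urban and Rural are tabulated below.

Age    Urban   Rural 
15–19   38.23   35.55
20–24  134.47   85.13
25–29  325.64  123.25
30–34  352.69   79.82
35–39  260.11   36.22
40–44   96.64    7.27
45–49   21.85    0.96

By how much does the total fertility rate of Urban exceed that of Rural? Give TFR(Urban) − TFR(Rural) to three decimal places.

Urban:
  Sum of ASFRs = 38.23 + 134.47 + 325.64 + 352.69 + 260.11 + 96.64 + 21.85 = 1229.63
  TFR = 5 × 1229.63 / 1000 = 6.14815
Rural:
  Sum of ASFRs = 35.55 + 85.13 + 123.25 + 79.82 + 36.22 + 7.27 + 0.96 = 368.20
  TFR = 5 × 368.20 / 1000 = 1.841
Difference = 6.14815 − 1.841 = 4.30715

4.307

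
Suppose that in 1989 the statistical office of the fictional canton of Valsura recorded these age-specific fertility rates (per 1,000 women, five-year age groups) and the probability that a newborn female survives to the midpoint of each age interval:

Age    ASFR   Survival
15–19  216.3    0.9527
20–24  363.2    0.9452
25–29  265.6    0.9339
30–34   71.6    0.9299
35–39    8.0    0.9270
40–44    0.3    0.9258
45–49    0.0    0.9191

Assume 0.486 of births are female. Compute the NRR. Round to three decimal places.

Proportion female at birth = 0.486.
Survival-weighted fertility by age (5·fₓ·Sₓ):
  15–19: 5 × 216.3/1000 × 0.9527 = 1.03035
  20–24: 5 × 363.2/1000 × 0.9452 = 1.71648
  25–29: 5 × 265.6/1000 × 0.9339 = 1.24022
  30–34: 5 × 71.6/1000 × 0.9299 = 0.33290
  35–39: 5 × 8.0/1000 × 0.9270 = 0.03708
  40–44: 5 × 0.3/1000 × 0.9258 = 0.00139
  45–49: 5 × 0.0/1000 × 0.9191 = 0.00000
Sum = 4.35842
NRR = 0.486 × 4.35842 = 2.11819

2.118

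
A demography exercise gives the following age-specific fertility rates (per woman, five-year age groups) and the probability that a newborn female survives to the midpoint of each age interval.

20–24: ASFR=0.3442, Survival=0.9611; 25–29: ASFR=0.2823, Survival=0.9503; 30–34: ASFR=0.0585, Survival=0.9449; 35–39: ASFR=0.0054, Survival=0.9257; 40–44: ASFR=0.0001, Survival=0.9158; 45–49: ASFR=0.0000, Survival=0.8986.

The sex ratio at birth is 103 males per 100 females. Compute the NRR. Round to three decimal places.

Proportion female at birth = 100 / (100 + 103) = 0.49261.
Survival-weighted fertility by age (5·fₓ·Sₓ):
  20–24: 5 × 0.3442 × 0.9611 = 1.65405
  25–29: 5 × 0.2823 × 0.9503 = 1.34135
  30–34: 5 × 0.0585 × 0.9449 = 0.27638
  35–39: 5 × 0.0054 × 0.9257 = 0.02499
  40–44: 5 × 0.0001 × 0.9158 = 0.00046
  45–49: 5 × 0.0000 × 0.8986 = 0.00000
Sum = 3.29723
NRR = 0.49261 × 3.29723 = 1.62425

1.624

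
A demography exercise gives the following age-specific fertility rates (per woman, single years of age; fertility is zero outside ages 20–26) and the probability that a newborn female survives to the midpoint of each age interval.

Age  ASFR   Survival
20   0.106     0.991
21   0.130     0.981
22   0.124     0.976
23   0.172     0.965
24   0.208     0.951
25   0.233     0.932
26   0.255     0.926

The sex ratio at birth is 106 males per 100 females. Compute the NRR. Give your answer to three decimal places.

0.568

Proportion female at birth = 100 / (100 + 106) = 0.48544.
Each age group contributes 1 × ASFR × survival:
  20: 1 × 0.106 × 0.991 = 0.10505
  21: 1 × 0.130 × 0.981 = 0.12753
  22: 1 × 0.124 × 0.976 = 0.12102
  23: 1 × 0.172 × 0.965 = 0.16598
  24: 1 × 0.208 × 0.951 = 0.19781
  25: 1 × 0.233 × 0.932 = 0.21716
  26: 1 × 0.255 × 0.926 = 0.23613
Sum = 1.17068
NRR = 0.48544 × 1.17068 = 0.56829
With NRR below 1 the population is below replacement fertility.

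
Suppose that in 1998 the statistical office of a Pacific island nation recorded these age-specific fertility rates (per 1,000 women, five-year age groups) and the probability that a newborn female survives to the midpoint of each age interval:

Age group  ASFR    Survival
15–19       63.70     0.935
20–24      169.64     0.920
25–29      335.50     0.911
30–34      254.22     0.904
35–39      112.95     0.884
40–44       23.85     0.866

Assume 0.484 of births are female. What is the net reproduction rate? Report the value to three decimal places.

Proportion female at birth = 0.484.
Per-age-group product (5 × ASFR × survival probability):
  15–19: 5 × 63.70/1000 × 0.935 = 0.29780
  20–24: 5 × 169.64/1000 × 0.920 = 0.78034
  25–29: 5 × 335.50/1000 × 0.911 = 1.52820
  30–34: 5 × 254.22/1000 × 0.904 = 1.14907
  35–39: 5 × 112.95/1000 × 0.884 = 0.49924
  40–44: 5 × 23.85/1000 × 0.866 = 0.10327
Sum = 4.35792
NRR = 0.484 × 4.35792 = 2.10923

2.109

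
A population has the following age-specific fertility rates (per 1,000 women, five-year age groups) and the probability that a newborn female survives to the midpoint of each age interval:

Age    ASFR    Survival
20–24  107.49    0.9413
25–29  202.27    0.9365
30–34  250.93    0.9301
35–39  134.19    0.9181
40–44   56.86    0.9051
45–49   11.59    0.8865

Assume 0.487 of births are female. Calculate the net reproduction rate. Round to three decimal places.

Proportion female at birth = 0.487.
Per-age-group product (5 × ASFR × survival probability):
  20–24: 5 × 107.49/1000 × 0.9413 = 0.50590
  25–29: 5 × 202.27/1000 × 0.9365 = 0.94713
  30–34: 5 × 250.93/1000 × 0.9301 = 1.16695
  35–39: 5 × 134.19/1000 × 0.9181 = 0.61600
  40–44: 5 × 56.86/1000 × 0.9051 = 0.25732
  45–49: 5 × 11.59/1000 × 0.8865 = 0.05137
Sum = 3.54467
NRR = 0.487 × 3.54467 = 1.72625
NRR > 1, so each generation more than replaces itself.

1.726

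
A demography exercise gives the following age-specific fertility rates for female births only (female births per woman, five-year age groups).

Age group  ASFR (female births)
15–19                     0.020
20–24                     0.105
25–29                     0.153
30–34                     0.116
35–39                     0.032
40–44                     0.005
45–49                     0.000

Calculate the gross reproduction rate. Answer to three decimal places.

Sum of female ASFRs = 0.020 + 0.105 + 0.153 + 0.116 + 0.032 + 0.005 + 0.000 = 0.431
GRR = 5 × 0.431 = 2.155

2.155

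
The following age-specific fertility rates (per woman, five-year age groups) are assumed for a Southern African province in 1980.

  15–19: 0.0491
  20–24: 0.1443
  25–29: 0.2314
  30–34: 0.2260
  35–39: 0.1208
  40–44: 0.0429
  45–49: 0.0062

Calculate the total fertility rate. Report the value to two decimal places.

Sum of ASFRs = 0.0491 + 0.1443 + 0.2314 + 0.2260 + 0.1208 + 0.0429 + 0.0062 = 0.8207
TFR = 5 × 0.8207 = 4.1035

4.10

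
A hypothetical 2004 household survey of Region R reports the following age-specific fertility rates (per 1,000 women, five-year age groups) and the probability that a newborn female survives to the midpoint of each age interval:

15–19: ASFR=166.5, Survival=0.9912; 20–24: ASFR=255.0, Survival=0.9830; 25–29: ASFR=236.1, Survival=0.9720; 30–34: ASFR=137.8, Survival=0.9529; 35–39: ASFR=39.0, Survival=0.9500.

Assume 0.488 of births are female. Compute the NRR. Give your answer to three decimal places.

Proportion female at birth = 0.488.
Per-age-group product (5 × ASFR × survival probability):
  15–19: 5 × 166.5/1000 × 0.9912 = 0.82517
  20–24: 5 × 255.0/1000 × 0.9830 = 1.25333
  25–29: 5 × 236.1/1000 × 0.9720 = 1.14745
  30–34: 5 × 137.8/1000 × 0.9529 = 0.65655
  35–39: 5 × 39.0/1000 × 0.9500 = 0.18525
Sum = 4.06775
NRR = 0.488 × 4.06775 = 1.98506

1.985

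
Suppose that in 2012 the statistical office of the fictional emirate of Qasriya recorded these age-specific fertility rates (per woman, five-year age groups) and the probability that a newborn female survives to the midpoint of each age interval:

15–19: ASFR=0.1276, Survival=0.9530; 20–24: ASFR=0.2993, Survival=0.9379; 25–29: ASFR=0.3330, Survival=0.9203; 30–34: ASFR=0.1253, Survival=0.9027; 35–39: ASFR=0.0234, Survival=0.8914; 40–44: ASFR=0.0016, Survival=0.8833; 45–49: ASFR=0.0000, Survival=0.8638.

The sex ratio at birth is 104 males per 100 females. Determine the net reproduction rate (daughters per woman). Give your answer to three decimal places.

2.069

Proportion female at birth = 100 / (100 + 104) = 0.49020.
Per-age-group product (5 × ASFR × survival probability):
  15–19: 5 × 0.1276 × 0.9530 = 0.60801
  20–24: 5 × 0.2993 × 0.9379 = 1.40357
  25–29: 5 × 0.3330 × 0.9203 = 1.53230
  30–34: 5 × 0.1253 × 0.9027 = 0.56554
  35–39: 5 × 0.0234 × 0.8914 = 0.10429
  40–44: 5 × 0.0016 × 0.8833 = 0.00707
  45–49: 5 × 0.0000 × 0.8638 = 0.00000
Sum = 4.22078
NRR = 0.49020 × 4.22078 = 2.06903
NRR > 1, so each generation more than replaces itself.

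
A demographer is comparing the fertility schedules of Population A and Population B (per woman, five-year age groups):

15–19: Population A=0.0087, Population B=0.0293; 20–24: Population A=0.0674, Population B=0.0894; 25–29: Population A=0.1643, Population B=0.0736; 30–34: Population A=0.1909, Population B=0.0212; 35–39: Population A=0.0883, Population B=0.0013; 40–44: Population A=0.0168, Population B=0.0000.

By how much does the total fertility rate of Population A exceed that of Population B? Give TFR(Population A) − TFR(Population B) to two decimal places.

Population A:
  Sum of ASFRs = 0.0087 + 0.0674 + 0.1643 + 0.1909 + 0.0883 + 0.0168 = 0.5364
  TFR = 5 × 0.5364 = 2.682
Population B:
  Sum of ASFRs = 0.0293 + 0.0894 + 0.0736 + 0.0212 + 0.0013 + 0.0000 = 0.2148
  TFR = 5 × 0.2148 = 1.074
Difference = 2.682 − 1.074 = 1.608

1.61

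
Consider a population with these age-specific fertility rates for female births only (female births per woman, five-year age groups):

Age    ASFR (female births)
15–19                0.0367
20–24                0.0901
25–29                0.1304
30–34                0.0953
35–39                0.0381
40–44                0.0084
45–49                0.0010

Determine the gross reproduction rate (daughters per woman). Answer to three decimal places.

2.000

Sum of female ASFRs = 0.0367 + 0.0901 + 0.1304 + 0.0953 + 0.0381 + 0.0084 + 0.0010 = 0.4000
GRR = 5 × 0.4000 = 2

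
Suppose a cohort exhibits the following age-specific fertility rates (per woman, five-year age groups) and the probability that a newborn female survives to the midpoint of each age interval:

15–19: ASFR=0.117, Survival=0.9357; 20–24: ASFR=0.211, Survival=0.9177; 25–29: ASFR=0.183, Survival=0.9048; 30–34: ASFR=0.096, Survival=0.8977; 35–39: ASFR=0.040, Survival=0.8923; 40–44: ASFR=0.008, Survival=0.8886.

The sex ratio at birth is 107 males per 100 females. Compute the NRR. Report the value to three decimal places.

Proportion female at birth = 100 / (100 + 107) = 0.48309.
Weighting each age-specific rate by interval width and survival:
  15–19: 5 × 0.117 × 0.9357 = 0.54738
  20–24: 5 × 0.211 × 0.9177 = 0.96817
  25–29: 5 × 0.183 × 0.9048 = 0.82789
  30–34: 5 × 0.096 × 0.8977 = 0.43090
  35–39: 5 × 0.040 × 0.8923 = 0.17846
  40–44: 5 × 0.008 × 0.8886 = 0.03554
Sum = 2.98834
NRR = 0.48309 × 2.98834 = 1.44364
NRR > 1, so each generation more than replaces itself.

1.444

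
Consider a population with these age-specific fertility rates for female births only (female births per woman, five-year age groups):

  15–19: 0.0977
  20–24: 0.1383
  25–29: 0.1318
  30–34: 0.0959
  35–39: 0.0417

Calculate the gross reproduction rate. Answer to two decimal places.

Sum of female ASFRs = 0.0977 + 0.1383 + 0.1318 + 0.0959 + 0.0417 = 0.5054
GRR = 5 × 0.5054 = 2.527

2.53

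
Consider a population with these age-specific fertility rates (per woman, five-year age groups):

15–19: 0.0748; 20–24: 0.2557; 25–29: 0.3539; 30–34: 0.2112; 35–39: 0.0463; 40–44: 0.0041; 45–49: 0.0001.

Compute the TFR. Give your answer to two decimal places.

4.73

Sum of ASFRs = 0.0748 + 0.2557 + 0.3539 + 0.2112 + 0.0463 + 0.0041 + 0.0001 = 0.9461
TFR = 5 × 0.9461 = 4.7305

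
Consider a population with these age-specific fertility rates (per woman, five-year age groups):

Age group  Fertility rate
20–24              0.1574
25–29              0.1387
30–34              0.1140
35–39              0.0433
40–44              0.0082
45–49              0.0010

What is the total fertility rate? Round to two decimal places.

Sum of ASFRs = 0.1574 + 0.1387 + 0.1140 + 0.0433 + 0.0082 + 0.0010 = 0.4626
TFR = 5 × 0.4626 = 2.313

2.31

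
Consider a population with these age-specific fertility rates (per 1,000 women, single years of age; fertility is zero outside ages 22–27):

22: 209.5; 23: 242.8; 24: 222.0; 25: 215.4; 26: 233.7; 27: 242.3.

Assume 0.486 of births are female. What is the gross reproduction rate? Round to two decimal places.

Proportion female at birth = 0.486.
Sum of ASFRs = 209.5 + 242.8 + 222.0 + 215.4 + 233.7 + 242.3 = 1365.7
TFR = 1365.7 / 1000 = 1.3657
GRR = 0.486 × 1.3657 = 0.66373

0.66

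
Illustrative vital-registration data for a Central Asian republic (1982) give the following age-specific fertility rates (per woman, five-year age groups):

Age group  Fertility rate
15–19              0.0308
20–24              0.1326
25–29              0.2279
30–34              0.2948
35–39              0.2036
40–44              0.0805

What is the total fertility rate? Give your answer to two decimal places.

Sum of ASFRs = 0.0308 + 0.1326 + 0.2279 + 0.2948 + 0.2036 + 0.0805 = 0.9702
TFR = 5 × 0.9702 = 4.851

4.85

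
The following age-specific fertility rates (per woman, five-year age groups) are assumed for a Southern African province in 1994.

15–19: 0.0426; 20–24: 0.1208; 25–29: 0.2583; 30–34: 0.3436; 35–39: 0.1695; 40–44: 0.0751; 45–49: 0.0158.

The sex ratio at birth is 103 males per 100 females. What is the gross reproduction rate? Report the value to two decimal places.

2.53

Proportion female at birth = 100 / (100 + 103) = 0.49261.
Sum of ASFRs = 0.0426 + 0.1208 + 0.2583 + 0.3436 + 0.1695 + 0.0751 + 0.0158 = 1.0257
TFR = 5 × 1.0257 = 5.1285
GRR = 0.49261 × 5.1285 = 2.52635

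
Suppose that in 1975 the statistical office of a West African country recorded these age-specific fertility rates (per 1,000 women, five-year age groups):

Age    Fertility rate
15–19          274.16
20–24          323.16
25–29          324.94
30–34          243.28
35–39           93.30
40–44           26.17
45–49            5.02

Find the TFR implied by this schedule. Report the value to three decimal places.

Sum of ASFRs = 274.16 + 323.16 + 324.94 + 243.28 + 93.30 + 26.17 + 5.02 = 1290.03
TFR = 5 × 1290.03 / 1000 = 6.45015

6.450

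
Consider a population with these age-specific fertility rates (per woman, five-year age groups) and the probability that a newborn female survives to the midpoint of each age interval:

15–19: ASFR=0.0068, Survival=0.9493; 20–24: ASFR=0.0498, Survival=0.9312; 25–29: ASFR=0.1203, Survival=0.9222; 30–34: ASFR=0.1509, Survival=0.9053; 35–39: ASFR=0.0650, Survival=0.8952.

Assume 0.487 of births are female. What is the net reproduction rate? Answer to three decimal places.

Proportion female at birth = 0.487.
Per-age-group product (5 × ASFR × survival probability):
  15–19: 5 × 0.0068 × 0.9493 = 0.03228
  20–24: 5 × 0.0498 × 0.9312 = 0.23187
  25–29: 5 × 0.1203 × 0.9222 = 0.55470
  30–34: 5 × 0.1509 × 0.9053 = 0.68305
  35–39: 5 × 0.0650 × 0.8952 = 0.29094
Sum = 1.79284
NRR = 0.487 × 1.79284 = 0.87311

0.873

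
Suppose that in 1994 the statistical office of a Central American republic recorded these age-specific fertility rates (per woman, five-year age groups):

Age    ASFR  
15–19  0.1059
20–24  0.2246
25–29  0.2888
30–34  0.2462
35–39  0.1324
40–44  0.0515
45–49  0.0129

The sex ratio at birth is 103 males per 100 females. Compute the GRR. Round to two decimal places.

Proportion female at birth = 100 / (100 + 103) = 0.49261.
Sum of ASFRs = 0.1059 + 0.2246 + 0.2888 + 0.2462 + 0.1324 + 0.0515 + 0.0129 = 1.0623
TFR = 5 × 1.0623 = 5.3115
GRR = 0.49261 × 5.3115 = 2.61650

2.62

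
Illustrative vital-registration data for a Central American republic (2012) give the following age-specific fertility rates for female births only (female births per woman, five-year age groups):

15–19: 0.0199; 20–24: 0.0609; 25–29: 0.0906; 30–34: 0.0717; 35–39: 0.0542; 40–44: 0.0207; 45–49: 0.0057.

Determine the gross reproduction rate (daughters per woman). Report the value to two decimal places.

Sum of female ASFRs = 0.0199 + 0.0609 + 0.0906 + 0.0717 + 0.0542 + 0.0207 + 0.0057 = 0.3237
GRR = 5 × 0.3237 = 1.6185

1.62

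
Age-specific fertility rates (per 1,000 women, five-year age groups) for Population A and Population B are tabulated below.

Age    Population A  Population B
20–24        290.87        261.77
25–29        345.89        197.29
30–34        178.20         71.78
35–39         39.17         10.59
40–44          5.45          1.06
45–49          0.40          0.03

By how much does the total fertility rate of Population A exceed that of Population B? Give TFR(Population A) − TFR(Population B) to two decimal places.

Population A:
  Sum of ASFRs = 290.87 + 345.89 + 178.20 + 39.17 + 5.45 + 0.40 = 859.98
  TFR = 5 × 859.98 / 1000 = 4.2999
Population B:
  Sum of ASFRs = 261.77 + 197.29 + 71.78 + 10.59 + 1.06 + 0.03 = 542.52
  TFR = 5 × 542.52 / 1000 = 2.7126
Difference = 4.2999 − 2.7126 = 1.5873

1.59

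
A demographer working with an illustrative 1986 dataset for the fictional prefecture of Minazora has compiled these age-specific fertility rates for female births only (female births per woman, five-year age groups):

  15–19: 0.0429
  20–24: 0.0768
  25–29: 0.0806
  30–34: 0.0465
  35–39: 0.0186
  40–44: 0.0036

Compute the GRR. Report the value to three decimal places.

Sum of female ASFRs = 0.0429 + 0.0768 + 0.0806 + 0.0465 + 0.0186 + 0.0036 = 0.2690
GRR = 5 × 0.2690 = 1.345

1.345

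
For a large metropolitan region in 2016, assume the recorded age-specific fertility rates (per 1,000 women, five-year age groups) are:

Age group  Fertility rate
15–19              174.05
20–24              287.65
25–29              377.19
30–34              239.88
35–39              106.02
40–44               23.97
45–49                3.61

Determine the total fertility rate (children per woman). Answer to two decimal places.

6.06

Sum of ASFRs = 174.05 + 287.65 + 377.19 + 239.88 + 106.02 + 23.97 + 3.61 = 1212.37
TFR = 5 × 1212.37 / 1000 = 6.06185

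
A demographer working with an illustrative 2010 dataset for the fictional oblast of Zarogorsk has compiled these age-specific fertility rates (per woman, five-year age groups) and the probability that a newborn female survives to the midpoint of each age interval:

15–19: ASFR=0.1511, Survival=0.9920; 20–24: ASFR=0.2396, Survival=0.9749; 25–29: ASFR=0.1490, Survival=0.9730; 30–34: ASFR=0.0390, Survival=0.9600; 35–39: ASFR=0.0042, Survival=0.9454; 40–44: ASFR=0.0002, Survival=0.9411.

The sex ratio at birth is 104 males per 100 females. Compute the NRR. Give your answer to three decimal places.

1.397

Proportion female at birth = 100 / (100 + 104) = 0.49020.
Each age group contributes 5 × ASFR × survival:
  15–19: 5 × 0.1511 × 0.9920 = 0.74946
  20–24: 5 × 0.2396 × 0.9749 = 1.16793
  25–29: 5 × 0.1490 × 0.9730 = 0.72489
  30–34: 5 × 0.0390 × 0.9600 = 0.18720
  35–39: 5 × 0.0042 × 0.9454 = 0.01985
  40–44: 5 × 0.0002 × 0.9411 = 0.00094
Sum = 2.85027
NRR = 0.49020 × 2.85027 = 1.39720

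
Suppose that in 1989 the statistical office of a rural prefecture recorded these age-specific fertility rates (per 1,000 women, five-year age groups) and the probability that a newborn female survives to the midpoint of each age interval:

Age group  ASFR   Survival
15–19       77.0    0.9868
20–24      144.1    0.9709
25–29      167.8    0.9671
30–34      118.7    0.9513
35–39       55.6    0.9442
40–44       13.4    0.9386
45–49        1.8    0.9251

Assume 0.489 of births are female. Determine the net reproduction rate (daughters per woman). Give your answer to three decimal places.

1.364

Proportion female at birth = 0.489.
Per-age-group product (5 × ASFR × survival probability):
  15–19: 5 × 77.0/1000 × 0.9868 = 0.37992
  20–24: 5 × 144.1/1000 × 0.9709 = 0.69953
  25–29: 5 × 167.8/1000 × 0.9671 = 0.81140
  30–34: 5 × 118.7/1000 × 0.9513 = 0.56460
  35–39: 5 × 55.6/1000 × 0.9442 = 0.26249
  40–44: 5 × 13.4/1000 × 0.9386 = 0.06289
  45–49: 5 × 1.8/1000 × 0.9251 = 0.00833
Sum = 2.78916
NRR = 0.489 × 2.78916 = 1.36390
NRR > 1, so each generation more than replaces itself.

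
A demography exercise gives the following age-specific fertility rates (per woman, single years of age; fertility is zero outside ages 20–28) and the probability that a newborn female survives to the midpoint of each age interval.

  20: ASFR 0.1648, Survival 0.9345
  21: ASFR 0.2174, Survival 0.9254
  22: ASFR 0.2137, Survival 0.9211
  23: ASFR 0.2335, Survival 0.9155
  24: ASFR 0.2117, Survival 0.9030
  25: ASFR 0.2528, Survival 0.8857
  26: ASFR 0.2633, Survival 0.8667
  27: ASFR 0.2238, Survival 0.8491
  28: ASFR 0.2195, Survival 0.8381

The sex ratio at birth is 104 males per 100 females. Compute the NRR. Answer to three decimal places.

0.874

Proportion female at birth = 100 / (100 + 104) = 0.49020.
Per-age-group product (1 × ASFR × survival probability):
  20: 1 × 0.1648 × 0.9345 = 0.15401
  21: 1 × 0.2174 × 0.9254 = 0.20118
  22: 1 × 0.2137 × 0.9211 = 0.19684
  23: 1 × 0.2335 × 0.9155 = 0.21377
  24: 1 × 0.2117 × 0.9030 = 0.19117
  25: 1 × 0.2528 × 0.8857 = 0.22390
  26: 1 × 0.2633 × 0.8667 = 0.22820
  27: 1 × 0.2238 × 0.8491 = 0.19003
  28: 1 × 0.2195 × 0.8381 = 0.18396
Sum = 1.78306
NRR = 0.49020 × 1.78306 = 0.87406
With NRR below 1 the population is below replacement fertility.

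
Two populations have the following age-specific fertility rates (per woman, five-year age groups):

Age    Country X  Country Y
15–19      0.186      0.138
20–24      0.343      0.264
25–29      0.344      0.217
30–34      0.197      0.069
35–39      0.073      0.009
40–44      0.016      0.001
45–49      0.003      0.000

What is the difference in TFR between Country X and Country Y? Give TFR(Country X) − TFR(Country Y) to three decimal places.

Country X:
  Sum of ASFRs = 0.186 + 0.343 + 0.344 + 0.197 + 0.073 + 0.016 + 0.003 = 1.162
  TFR = 5 × 1.162 = 5.81
Country Y:
  Sum of ASFRs = 0.138 + 0.264 + 0.217 + 0.069 + 0.009 + 0.001 + 0.000 = 0.698
  TFR = 5 × 0.698 = 3.49
Difference = 5.81 − 3.49 = 2.32

2.320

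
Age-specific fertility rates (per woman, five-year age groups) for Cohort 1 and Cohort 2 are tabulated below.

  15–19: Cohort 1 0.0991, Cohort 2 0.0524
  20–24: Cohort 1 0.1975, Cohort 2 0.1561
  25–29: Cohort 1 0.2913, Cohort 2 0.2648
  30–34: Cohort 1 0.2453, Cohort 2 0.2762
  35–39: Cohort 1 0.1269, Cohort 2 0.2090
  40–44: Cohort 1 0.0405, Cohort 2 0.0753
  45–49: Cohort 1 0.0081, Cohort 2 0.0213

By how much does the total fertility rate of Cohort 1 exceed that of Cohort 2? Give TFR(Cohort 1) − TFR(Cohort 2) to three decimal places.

-0.232

Cohort 1:
  Sum of ASFRs = 0.0991 + 0.1975 + 0.2913 + 0.2453 + 0.1269 + 0.0405 + 0.0081 = 1.0087
  TFR = 5 × 1.0087 = 5.0435
Cohort 2:
  Sum of ASFRs = 0.0524 + 0.1561 + 0.2648 + 0.2762 + 0.2090 + 0.0753 + 0.0213 = 1.0551
  TFR = 5 × 1.0551 = 5.2755
Difference = 5.0435 − 5.2755 = -0.232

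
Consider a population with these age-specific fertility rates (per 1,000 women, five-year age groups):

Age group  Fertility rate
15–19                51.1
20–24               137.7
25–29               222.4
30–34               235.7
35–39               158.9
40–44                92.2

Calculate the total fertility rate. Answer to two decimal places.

Sum of ASFRs = 51.1 + 137.7 + 222.4 + 235.7 + 158.9 + 92.2 = 898.0
TFR = 5 × 898.0 / 1000 = 4.49

4.49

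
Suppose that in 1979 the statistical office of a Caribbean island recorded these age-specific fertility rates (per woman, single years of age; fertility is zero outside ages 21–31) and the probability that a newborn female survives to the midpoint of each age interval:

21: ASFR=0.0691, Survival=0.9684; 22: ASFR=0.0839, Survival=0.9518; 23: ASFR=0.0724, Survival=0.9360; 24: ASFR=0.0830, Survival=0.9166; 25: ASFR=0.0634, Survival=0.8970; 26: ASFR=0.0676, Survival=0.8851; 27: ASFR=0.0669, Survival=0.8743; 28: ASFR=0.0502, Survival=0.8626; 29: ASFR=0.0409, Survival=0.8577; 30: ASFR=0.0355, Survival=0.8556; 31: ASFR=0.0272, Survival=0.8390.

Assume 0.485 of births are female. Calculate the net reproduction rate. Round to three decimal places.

0.290

Proportion female at birth = 0.485.
Survival-weighted fertility by age (1·fₓ·Sₓ):
  21: 1 × 0.0691 × 0.9684 = 0.06692
  22: 1 × 0.0839 × 0.9518 = 0.07986
  23: 1 × 0.0724 × 0.9360 = 0.06777
  24: 1 × 0.0830 × 0.9166 = 0.07608
  25: 1 × 0.0634 × 0.8970 = 0.05687
  26: 1 × 0.0676 × 0.8851 = 0.05983
  27: 1 × 0.0669 × 0.8743 = 0.05849
  28: 1 × 0.0502 × 0.8626 = 0.04330
  29: 1 × 0.0409 × 0.8577 = 0.03508
  30: 1 × 0.0355 × 0.8556 = 0.03037
  31: 1 × 0.0272 × 0.8390 = 0.02282
Sum = 0.59739
NRR = 0.485 × 0.59739 = 0.28973
With NRR below 1 the population is below replacement fertility.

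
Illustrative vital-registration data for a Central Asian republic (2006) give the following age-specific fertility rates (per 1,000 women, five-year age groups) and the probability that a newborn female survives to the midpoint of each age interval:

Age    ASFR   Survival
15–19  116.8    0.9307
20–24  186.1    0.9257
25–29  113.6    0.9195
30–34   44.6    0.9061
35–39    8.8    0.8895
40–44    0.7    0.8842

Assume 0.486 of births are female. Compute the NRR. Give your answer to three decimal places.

Proportion female at birth = 0.486.
Per-age-group product (5 × ASFR × survival probability):
  15–19: 5 × 116.8/1000 × 0.9307 = 0.54353
  20–24: 5 × 186.1/1000 × 0.9257 = 0.86136
  25–29: 5 × 113.6/1000 × 0.9195 = 0.52228
  30–34: 5 × 44.6/1000 × 0.9061 = 0.20206
  35–39: 5 × 8.8/1000 × 0.8895 = 0.03914
  40–44: 5 × 0.7/1000 × 0.8842 = 0.00309
Sum = 2.17146
NRR = 0.486 × 2.17146 = 1.05533

1.055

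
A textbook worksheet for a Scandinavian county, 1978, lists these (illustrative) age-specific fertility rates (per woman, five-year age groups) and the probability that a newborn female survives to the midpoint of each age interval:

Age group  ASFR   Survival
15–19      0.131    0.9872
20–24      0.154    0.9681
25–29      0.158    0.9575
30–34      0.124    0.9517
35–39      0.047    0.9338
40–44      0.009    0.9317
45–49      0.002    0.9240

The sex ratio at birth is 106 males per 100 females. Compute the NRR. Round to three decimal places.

Proportion female at birth = 100 / (100 + 106) = 0.48544.
Weighting each age-specific rate by interval width and survival:
  15–19: 5 × 0.131 × 0.9872 = 0.64662
  20–24: 5 × 0.154 × 0.9681 = 0.74544
  25–29: 5 × 0.158 × 0.9575 = 0.75643
  30–34: 5 × 0.124 × 0.9517 = 0.59005
  35–39: 5 × 0.047 × 0.9338 = 0.21944
  40–44: 5 × 0.009 × 0.9317 = 0.04193
  45–49: 5 × 0.002 × 0.9240 = 0.00924
Sum = 3.00915
NRR = 0.48544 × 3.00915 = 1.46076

1.461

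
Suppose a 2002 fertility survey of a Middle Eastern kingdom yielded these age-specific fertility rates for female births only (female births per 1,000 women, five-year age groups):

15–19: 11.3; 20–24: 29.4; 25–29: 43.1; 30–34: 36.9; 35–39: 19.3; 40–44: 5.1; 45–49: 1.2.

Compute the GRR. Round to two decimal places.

0.73

Sum of female ASFRs = 11.3 + 29.4 + 43.1 + 36.9 + 19.3 + 5.1 + 1.2 = 146.3
GRR = 5 × 146.3 / 1000 = 0.7315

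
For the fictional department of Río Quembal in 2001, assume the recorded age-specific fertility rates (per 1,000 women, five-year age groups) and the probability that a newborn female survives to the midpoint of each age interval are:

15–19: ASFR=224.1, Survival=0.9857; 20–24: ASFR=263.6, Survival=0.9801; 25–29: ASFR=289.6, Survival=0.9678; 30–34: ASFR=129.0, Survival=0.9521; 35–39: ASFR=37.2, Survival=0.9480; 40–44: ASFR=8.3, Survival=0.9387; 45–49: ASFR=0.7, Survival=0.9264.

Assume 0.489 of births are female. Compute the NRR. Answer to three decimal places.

2.264

Proportion female at birth = 0.489.
Per-age-group product (5 × ASFR × survival probability):
  15–19: 5 × 224.1/1000 × 0.9857 = 1.10448
  20–24: 5 × 263.6/1000 × 0.9801 = 1.29177
  25–29: 5 × 289.6/1000 × 0.9678 = 1.40137
  30–34: 5 × 129.0/1000 × 0.9521 = 0.61410
  35–39: 5 × 37.2/1000 × 0.9480 = 0.17633
  40–44: 5 × 8.3/1000 × 0.9387 = 0.03896
  45–49: 5 × 0.7/1000 × 0.9264 = 0.00324
Sum = 4.63025
NRR = 0.489 × 4.63025 = 2.26419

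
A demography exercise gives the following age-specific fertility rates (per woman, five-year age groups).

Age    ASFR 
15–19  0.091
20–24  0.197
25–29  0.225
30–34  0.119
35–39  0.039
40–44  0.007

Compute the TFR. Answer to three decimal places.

3.390

Sum of ASFRs = 0.091 + 0.197 + 0.225 + 0.119 + 0.039 + 0.007 = 0.678
TFR = 5 × 0.678 = 3.39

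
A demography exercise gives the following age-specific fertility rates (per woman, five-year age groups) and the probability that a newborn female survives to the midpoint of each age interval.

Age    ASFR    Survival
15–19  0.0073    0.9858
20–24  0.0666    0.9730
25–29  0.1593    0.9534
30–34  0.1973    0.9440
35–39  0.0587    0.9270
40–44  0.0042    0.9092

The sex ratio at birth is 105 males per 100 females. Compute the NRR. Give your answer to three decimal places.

Proportion female at birth = 100 / (100 + 105) = 0.48780.
Each age group contributes 5 × ASFR × survival:
  15–19: 5 × 0.0073 × 0.9858 = 0.03598
  20–24: 5 × 0.0666 × 0.9730 = 0.32401
  25–29: 5 × 0.1593 × 0.9534 = 0.75938
  30–34: 5 × 0.1973 × 0.9440 = 0.93126
  35–39: 5 × 0.0587 × 0.9270 = 0.27207
  40–44: 5 × 0.0042 × 0.9092 = 0.01909
Sum = 2.34179
NRR = 0.48780 × 2.34179 = 1.14233
An NRR exceeding 1 indicates intrinsic growth under these rates.

1.142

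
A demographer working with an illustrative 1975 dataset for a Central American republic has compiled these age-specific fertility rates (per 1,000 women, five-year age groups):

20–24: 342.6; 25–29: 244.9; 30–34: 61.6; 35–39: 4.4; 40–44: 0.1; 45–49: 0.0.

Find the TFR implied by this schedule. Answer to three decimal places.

Sum of ASFRs = 342.6 + 244.9 + 61.6 + 4.4 + 0.1 + 0.0 = 653.6
TFR = 5 × 653.6 / 1000 = 3.268

3.268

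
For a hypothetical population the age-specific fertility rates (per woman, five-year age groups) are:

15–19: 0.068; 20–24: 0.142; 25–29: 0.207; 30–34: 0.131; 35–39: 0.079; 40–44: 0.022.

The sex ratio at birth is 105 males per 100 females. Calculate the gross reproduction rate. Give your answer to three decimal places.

Proportion female at birth = 100 / (100 + 105) = 0.48780.
Sum of ASFRs = 0.068 + 0.142 + 0.207 + 0.131 + 0.079 + 0.022 = 0.649
TFR = 5 × 0.649 = 3.245
GRR = 0.48780 × 3.245 = 1.58291

1.583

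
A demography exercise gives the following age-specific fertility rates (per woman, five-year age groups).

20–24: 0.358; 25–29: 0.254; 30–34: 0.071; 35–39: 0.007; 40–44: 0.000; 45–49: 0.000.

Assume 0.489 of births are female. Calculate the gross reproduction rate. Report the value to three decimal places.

1.687

Proportion female at birth = 0.489.
Sum of ASFRs = 0.358 + 0.254 + 0.071 + 0.007 + 0.000 + 0.000 = 0.690
TFR = 5 × 0.690 = 3.45
GRR = 0.489 × 3.45 = 1.68705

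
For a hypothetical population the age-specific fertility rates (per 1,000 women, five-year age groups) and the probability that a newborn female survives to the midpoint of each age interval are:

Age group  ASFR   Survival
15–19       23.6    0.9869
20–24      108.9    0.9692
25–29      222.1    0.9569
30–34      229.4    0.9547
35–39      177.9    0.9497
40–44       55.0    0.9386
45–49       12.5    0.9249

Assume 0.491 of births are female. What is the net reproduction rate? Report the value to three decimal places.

Proportion female at birth = 0.491.
Each age group contributes 5 × ASFR × survival:
  15–19: 5 × 23.6/1000 × 0.9869 = 0.11645
  20–24: 5 × 108.9/1000 × 0.9692 = 0.52773
  25–29: 5 × 222.1/1000 × 0.9569 = 1.06264
  30–34: 5 × 229.4/1000 × 0.9547 = 1.09504
  35–39: 5 × 177.9/1000 × 0.9497 = 0.84476
  40–44: 5 × 55.0/1000 × 0.9386 = 0.25812
  45–49: 5 × 12.5/1000 × 0.9249 = 0.05781
Sum = 3.96255
NRR = 0.491 × 3.96255 = 1.94561
An NRR exceeding 1 indicates intrinsic growth under these rates.

1.946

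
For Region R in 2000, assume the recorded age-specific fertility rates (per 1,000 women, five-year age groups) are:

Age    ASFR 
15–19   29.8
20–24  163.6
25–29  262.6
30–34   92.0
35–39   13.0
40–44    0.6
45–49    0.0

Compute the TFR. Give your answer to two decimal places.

2.81

Sum of ASFRs = 29.8 + 163.6 + 262.6 + 92.0 + 13.0 + 0.6 + 0.0 = 561.6
TFR = 5 × 561.6 / 1000 = 2.808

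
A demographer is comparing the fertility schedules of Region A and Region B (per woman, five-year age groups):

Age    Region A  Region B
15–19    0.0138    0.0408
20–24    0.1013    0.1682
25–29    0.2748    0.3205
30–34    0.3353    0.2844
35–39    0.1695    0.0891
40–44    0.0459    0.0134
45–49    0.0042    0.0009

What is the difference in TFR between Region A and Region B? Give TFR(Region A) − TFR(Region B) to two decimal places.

Region A:
  Sum of ASFRs = 0.0138 + 0.1013 + 0.2748 + 0.3353 + 0.1695 + 0.0459 + 0.0042 = 0.9448
  TFR = 5 × 0.9448 = 4.724
Region B:
  Sum of ASFRs = 0.0408 + 0.1682 + 0.3205 + 0.2844 + 0.0891 + 0.0134 + 0.0009 = 0.9173
  TFR = 5 × 0.9173 = 4.5865
Difference = 4.724 − 4.5865 = 0.1375

0.14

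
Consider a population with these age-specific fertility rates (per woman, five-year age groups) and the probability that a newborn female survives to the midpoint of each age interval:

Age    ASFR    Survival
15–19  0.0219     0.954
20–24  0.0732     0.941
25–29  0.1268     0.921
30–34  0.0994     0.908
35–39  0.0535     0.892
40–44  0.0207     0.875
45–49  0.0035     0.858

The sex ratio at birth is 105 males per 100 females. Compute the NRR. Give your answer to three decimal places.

Proportion female at birth = 100 / (100 + 105) = 0.48780.
Per-age-group product (5 × ASFR × survival probability):
  15–19: 5 × 0.0219 × 0.954 = 0.10446
  20–24: 5 × 0.0732 × 0.941 = 0.34441
  25–29: 5 × 0.1268 × 0.921 = 0.58391
  30–34: 5 × 0.0994 × 0.908 = 0.45128
  35–39: 5 × 0.0535 × 0.892 = 0.23861
  40–44: 5 × 0.0207 × 0.875 = 0.09056
  45–49: 5 × 0.0035 × 0.858 = 0.01502
Sum = 1.82825
NRR = 0.48780 × 1.82825 = 0.89182

0.892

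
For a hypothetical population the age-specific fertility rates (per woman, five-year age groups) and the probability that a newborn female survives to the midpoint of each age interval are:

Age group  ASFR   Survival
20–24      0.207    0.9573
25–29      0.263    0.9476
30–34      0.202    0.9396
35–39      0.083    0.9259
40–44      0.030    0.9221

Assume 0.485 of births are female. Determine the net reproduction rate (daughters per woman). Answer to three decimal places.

1.799

Proportion female at birth = 0.485.
Each age group contributes 5 × ASFR × survival:
  20–24: 5 × 0.207 × 0.9573 = 0.99081
  25–29: 5 × 0.263 × 0.9476 = 1.24609
  30–34: 5 × 0.202 × 0.9396 = 0.94900
  35–39: 5 × 0.083 × 0.9259 = 0.38425
  40–44: 5 × 0.030 × 0.9221 = 0.13832
Sum = 3.70847
NRR = 0.485 × 3.70847 = 1.79861
An NRR exceeding 1 indicates intrinsic growth under these rates.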